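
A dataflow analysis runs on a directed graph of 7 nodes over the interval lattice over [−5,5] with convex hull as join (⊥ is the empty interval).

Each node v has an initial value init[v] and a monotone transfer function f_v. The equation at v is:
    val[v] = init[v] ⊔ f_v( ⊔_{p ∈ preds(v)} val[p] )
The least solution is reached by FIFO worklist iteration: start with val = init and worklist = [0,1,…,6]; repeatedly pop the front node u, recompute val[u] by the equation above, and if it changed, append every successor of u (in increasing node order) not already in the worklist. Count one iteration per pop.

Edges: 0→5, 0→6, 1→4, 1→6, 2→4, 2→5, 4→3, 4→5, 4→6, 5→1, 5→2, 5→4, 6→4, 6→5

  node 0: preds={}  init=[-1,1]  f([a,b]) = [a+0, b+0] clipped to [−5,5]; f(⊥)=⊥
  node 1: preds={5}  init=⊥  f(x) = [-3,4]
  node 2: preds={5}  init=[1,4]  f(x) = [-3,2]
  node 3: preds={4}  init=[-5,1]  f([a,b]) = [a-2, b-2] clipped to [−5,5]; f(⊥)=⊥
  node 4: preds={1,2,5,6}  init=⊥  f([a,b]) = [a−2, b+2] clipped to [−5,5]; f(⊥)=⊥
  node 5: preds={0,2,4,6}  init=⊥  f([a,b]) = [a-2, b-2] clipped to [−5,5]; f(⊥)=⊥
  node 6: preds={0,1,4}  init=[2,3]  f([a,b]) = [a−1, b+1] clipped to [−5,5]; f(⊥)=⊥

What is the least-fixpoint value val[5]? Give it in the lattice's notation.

[-5,3]

Trace (12 dequeues):
  [1] u=0 | in ⊥ | out [-1,1] | ==
  [2] u=1 | in ⊥ | out [-3,4] | prev ⊥ | push {}
  [3] u=2 | in ⊥ | out [-3,4] | prev [1,4] | push {}
  [4] u=3 | in ⊥ | out [-5,1] | ==
  [5] u=4 | in [-3,4] | out [-5,5] | prev ⊥ | push {3}
  [6] u=5 | in [-5,5] | out [-5,3] | prev ⊥ | push {1,2,4}
  [7] u=6 | in [-5,5] | out [-5,5] | prev [2,3] | push {5}
  [8] u=3 | in [-5,5] | out [-5,3] | prev [-5,1] | push {}
  [9] u=1 | in [-5,3] | out [-3,4] | ==
  [10] u=2 | in [-5,3] | out [-3,4] | ==
  [11] u=4 | in [-5,5] | out [-5,5] | ==
  [12] u=5 | in [-5,5] | out [-5,3] | ==

Converged values:
  [0] [-1,1]
  [1] [-3,4]
  [2] [-3,4]
  [3] [-5,3]
  [4] [-5,5]
  [5] [-5,3]
  [6] [-5,5]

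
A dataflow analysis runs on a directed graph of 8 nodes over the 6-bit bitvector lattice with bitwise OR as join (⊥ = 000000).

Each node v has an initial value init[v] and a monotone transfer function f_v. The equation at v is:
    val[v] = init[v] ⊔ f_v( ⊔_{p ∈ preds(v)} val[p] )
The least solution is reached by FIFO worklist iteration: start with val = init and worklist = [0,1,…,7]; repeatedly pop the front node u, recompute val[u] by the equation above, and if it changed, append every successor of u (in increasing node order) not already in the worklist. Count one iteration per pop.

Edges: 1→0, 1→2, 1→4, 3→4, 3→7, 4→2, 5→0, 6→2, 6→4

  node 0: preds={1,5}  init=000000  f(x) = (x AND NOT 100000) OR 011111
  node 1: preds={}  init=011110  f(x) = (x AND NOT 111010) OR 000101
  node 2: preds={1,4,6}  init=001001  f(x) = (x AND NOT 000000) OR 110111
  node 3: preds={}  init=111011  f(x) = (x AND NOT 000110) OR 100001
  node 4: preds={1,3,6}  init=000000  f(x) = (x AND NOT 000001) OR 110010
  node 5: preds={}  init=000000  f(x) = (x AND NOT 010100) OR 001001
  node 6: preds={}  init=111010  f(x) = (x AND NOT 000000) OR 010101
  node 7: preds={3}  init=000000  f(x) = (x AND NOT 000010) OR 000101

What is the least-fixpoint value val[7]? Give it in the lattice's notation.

Trace (11 dequeues):
  [1] u=0 | in 011110 | out 011111 | prev 000000 | push {}
  [2] u=1 | in 000000 | out 011111 | prev 011110 | push {0}
  [3] u=2 | in 111111 | out 111111 | prev 001001 | push {}
  [4] u=3 | in 000000 | out 111011 | ==
  [5] u=4 | in 111111 | out 111110 | prev 000000 | push {2}
  [6] u=5 | in 000000 | out 001001 | prev 000000 | push {}
  [7] u=6 | in 000000 | out 111111 | prev 111010 | push {4}
  [8] u=7 | in 111011 | out 111101 | prev 000000 | push {}
  [9] u=0 | in 011111 | out 011111 | ==
  [10] u=2 | in 111111 | out 111111 | ==
  [11] u=4 | in 111111 | out 111110 | ==

Converged values:
  [0] 011111
  [1] 011111
  [2] 111111
  [3] 111011
  [4] 111110
  [5] 001001
  [6] 111111
  [7] 111101

111101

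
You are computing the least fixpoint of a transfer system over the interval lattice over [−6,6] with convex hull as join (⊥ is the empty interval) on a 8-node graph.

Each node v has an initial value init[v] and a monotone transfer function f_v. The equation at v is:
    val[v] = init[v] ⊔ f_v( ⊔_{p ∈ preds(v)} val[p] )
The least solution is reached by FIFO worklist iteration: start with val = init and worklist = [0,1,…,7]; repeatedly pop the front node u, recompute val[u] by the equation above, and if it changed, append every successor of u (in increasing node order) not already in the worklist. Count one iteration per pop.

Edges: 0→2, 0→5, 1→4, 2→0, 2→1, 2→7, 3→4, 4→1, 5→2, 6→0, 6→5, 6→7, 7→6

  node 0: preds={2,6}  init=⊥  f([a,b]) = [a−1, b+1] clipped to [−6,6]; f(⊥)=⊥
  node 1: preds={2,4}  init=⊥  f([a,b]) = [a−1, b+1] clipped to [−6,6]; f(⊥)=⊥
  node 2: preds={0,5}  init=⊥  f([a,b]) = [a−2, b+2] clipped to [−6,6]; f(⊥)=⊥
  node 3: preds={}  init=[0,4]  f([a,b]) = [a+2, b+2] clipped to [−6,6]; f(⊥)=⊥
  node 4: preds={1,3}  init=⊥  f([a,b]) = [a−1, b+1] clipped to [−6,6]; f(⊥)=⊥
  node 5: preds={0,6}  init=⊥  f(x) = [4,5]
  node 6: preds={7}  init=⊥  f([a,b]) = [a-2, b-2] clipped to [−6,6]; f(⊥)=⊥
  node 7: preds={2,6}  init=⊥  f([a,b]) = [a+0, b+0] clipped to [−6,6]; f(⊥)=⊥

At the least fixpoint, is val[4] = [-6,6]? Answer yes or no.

yes

Iteration log — 37 steps:
  step 1. node 0  ⊔preds=⊥  new=⊥  stable
  step 2. node 1  ⊔preds=⊥  new=⊥  stable
  step 3. node 2  ⊔preds=⊥  new=⊥  stable
  step 4. node 3  ⊔preds=⊥  new=[0,4]  stable
  step 5. node 4  ⊔preds=[0,4]  new=[-1,5]  old=⊥  +wl: 1
  step 6. node 5  ⊔preds=⊥  new=[4,5]  old=⊥  +wl: 2
  step 7. node 6  ⊔preds=⊥  new=⊥  stable
  step 8. node 7  ⊔preds=⊥  new=⊥  stable
  step 9. node 1  ⊔preds=[-1,5]  new=[-2,6]  old=⊥  +wl: 4
  step 10. node 2  ⊔preds=[4,5]  new=[2,6]  old=⊥  +wl: 0,1,7
  step 11. node 4  ⊔preds=[-2,6]  new=[-3,6]  old=[-1,5]  +wl: 
  step 12. node 0  ⊔preds=[2,6]  new=[1,6]  old=⊥  +wl: 2,5
  step 13. node 1  ⊔preds=[-3,6]  new=[-4,6]  old=[-2,6]  +wl: 4
  step 14. node 7  ⊔preds=[2,6]  new=[2,6]  old=⊥  +wl: 6
  step 15. node 2  ⊔preds=[1,6]  new=[-1,6]  old=[2,6]  +wl: 0,1,7
  step 16. node 5  ⊔preds=[1,6]  new=[4,5]  stable
  step 17. node 4  ⊔preds=[-4,6]  new=[-5,6]  old=[-3,6]  +wl: 
  step 18. node 6  ⊔preds=[2,6]  new=[0,4]  old=⊥  +wl: 5
  step 19. node 0  ⊔preds=[-1,6]  new=[-2,6]  old=[1,6]  +wl: 2
  step 20. node 1  ⊔preds=[-5,6]  new=[-6,6]  old=[-4,6]  +wl: 4
  step 21. node 7  ⊔preds=[-1,6]  new=[-1,6]  old=[2,6]  +wl: 6
  step 22. node 5  ⊔preds=[-2,6]  new=[4,5]  stable
  step 23. node 2  ⊔preds=[-2,6]  new=[-4,6]  old=[-1,6]  +wl: 0,1,7
  step 24. node 4  ⊔preds=[-6,6]  new=[-6,6]  old=[-5,6]  +wl: 
  step 25. node 6  ⊔preds=[-1,6]  new=[-3,4]  old=[0,4]  +wl: 5
  step 26. node 0  ⊔preds=[-4,6]  new=[-5,6]  old=[-2,6]  +wl: 2
  step 27. node 1  ⊔preds=[-6,6]  new=[-6,6]  stable
  step 28. node 7  ⊔preds=[-4,6]  new=[-4,6]  old=[-1,6]  +wl: 6
  step 29. node 5  ⊔preds=[-5,6]  new=[4,5]  stable
  step 30. node 2  ⊔preds=[-5,6]  new=[-6,6]  old=[-4,6]  +wl: 0,1,7
  step 31. node 6  ⊔preds=[-4,6]  new=[-6,4]  old=[-3,4]  +wl: 5
  step 32. node 0  ⊔preds=[-6,6]  new=[-6,6]  old=[-5,6]  +wl: 2
  step 33. node 1  ⊔preds=[-6,6]  new=[-6,6]  stable
  step 34. node 7  ⊔preds=[-6,6]  new=[-6,6]  old=[-4,6]  +wl: 6
  step 35. node 5  ⊔preds=[-6,6]  new=[4,5]  stable
  step 36. node 2  ⊔preds=[-6,6]  new=[-6,6]  stable
  step 37. node 6  ⊔preds=[-6,6]  new=[-6,4]  stable

Least fixpoint reached:
  node 0: [-6,6]
  node 1: [-6,6]
  node 2: [-6,6]
  node 3: [0,4]
  node 4: [-6,6]
  node 5: [4,5]
  node 6: [-6,4]
  node 7: [-6,6]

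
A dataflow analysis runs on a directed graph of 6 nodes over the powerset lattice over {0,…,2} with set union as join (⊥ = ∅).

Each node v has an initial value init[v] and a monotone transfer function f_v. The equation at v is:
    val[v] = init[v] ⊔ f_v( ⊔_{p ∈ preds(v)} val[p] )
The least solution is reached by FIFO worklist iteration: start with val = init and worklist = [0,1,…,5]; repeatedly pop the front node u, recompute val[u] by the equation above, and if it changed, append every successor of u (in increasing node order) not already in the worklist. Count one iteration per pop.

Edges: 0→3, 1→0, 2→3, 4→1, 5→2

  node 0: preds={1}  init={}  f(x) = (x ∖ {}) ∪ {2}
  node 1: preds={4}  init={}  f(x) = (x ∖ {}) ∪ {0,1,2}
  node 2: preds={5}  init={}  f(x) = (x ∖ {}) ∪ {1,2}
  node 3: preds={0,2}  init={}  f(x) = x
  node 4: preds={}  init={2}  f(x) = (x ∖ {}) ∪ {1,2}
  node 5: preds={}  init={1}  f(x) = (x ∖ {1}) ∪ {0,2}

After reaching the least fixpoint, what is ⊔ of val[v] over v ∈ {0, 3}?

Trace (10 dequeues):
  [1] u=0 | in {} | out {2} | prev {} | push {}
  [2] u=1 | in {2} | out {0,1,2} | prev {} | push {0}
  [3] u=2 | in {1} | out {1,2} | prev {} | push {}
  [4] u=3 | in {1,2} | out {1,2} | prev {} | push {}
  [5] u=4 | in {} | out {1,2} | prev {2} | push {1}
  [6] u=5 | in {} | out {0,1,2} | prev {1} | push {2}
  [7] u=0 | in {0,1,2} | out {0,1,2} | prev {2} | push {3}
  [8] u=1 | in {1,2} | out {0,1,2} | ==
  [9] u=2 | in {0,1,2} | out {0,1,2} | prev {1,2} | push {}
  [10] u=3 | in {0,1,2} | out {0,1,2} | prev {1,2} | push {}

Converged values:
  [0] {0,1,2}
  [1] {0,1,2}
  [2] {0,1,2}
  [3] {0,1,2}
  [4] {1,2}
  [5] {0,1,2}

{0,1,2}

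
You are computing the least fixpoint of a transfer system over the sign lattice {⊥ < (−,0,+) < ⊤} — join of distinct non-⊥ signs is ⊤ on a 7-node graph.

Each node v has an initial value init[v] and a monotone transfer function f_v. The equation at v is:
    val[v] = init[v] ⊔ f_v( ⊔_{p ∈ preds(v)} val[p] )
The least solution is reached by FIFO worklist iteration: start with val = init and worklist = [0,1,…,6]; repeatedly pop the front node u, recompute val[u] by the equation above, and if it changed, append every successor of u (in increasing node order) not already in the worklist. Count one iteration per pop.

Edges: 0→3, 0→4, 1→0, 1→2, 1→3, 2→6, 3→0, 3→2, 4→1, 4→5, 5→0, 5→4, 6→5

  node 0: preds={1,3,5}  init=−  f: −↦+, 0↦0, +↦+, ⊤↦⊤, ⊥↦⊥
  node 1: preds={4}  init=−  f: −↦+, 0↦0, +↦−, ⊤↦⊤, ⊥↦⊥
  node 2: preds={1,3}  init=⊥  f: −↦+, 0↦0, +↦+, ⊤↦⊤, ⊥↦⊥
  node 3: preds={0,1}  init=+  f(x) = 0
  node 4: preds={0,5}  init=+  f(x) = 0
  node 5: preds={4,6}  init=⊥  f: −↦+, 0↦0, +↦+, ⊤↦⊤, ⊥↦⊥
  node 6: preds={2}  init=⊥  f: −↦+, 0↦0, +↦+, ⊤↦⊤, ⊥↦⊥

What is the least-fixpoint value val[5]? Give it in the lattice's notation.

⊤

Worklist (15 pops):
  #1 pop 0: in=⊤ → ⊤ (was −); enqueue []
  #2 pop 1: in=+ → − (no change)
  #3 pop 2: in=⊤ → ⊤ (was ⊥); enqueue []
  #4 pop 3: in=⊤ → ⊤ (was +); enqueue [0,2]
  #5 pop 4: in=⊤ → ⊤ (was +); enqueue [1]
  #6 pop 5: in=⊤ → ⊤ (was ⊥); enqueue [4]
  #7 pop 6: in=⊤ → ⊤ (was ⊥); enqueue [5]
  #8 pop 0: in=⊤ → ⊤ (no change)
  #9 pop 2: in=⊤ → ⊤ (no change)
  #10 pop 1: in=⊤ → ⊤ (was −); enqueue [0,2,3]
  #11 pop 4: in=⊤ → ⊤ (no change)
  #12 pop 5: in=⊤ → ⊤ (no change)
  #13 pop 0: in=⊤ → ⊤ (no change)
  #14 pop 2: in=⊤ → ⊤ (no change)
  #15 pop 3: in=⊤ → ⊤ (no change)

Fixpoint:
  val[0] = ⊤
  val[1] = ⊤
  val[2] = ⊤
  val[3] = ⊤
  val[4] = ⊤
  val[5] = ⊤
  val[6] = ⊤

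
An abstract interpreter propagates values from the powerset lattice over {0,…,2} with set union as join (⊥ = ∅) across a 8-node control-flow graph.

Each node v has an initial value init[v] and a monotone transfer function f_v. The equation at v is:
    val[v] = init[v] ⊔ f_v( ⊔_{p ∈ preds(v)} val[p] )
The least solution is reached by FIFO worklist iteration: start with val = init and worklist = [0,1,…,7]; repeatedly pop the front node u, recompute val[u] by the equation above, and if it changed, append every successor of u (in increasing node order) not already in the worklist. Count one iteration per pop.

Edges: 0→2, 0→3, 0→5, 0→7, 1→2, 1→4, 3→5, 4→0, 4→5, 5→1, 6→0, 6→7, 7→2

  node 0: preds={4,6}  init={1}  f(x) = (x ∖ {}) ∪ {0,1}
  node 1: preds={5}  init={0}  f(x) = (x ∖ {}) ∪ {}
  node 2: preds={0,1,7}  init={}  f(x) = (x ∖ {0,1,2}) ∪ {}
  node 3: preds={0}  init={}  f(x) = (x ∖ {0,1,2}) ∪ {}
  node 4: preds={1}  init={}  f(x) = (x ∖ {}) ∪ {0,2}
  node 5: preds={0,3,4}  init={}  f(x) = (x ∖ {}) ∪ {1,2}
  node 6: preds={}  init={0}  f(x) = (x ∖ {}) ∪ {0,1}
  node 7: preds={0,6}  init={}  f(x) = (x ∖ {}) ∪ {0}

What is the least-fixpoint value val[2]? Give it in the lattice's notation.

{}

Iteration log — 18 steps:
  step 1. node 0  ⊔preds={0}  new={0,1}  old={1}  +wl: 
  step 2. node 1  ⊔preds={}  new={0}  stable
  step 3. node 2  ⊔preds={0,1}  new={}  stable
  step 4. node 3  ⊔preds={0,1}  new={}  stable
  step 5. node 4  ⊔preds={0}  new={0,2}  old={}  +wl: 0
  step 6. node 5  ⊔preds={0,1,2}  new={0,1,2}  old={}  +wl: 1
  step 7. node 6  ⊔preds={}  new={0,1}  old={0}  +wl: 
  step 8. node 7  ⊔preds={0,1}  new={0,1}  old={}  +wl: 2
  step 9. node 0  ⊔preds={0,1,2}  new={0,1,2}  old={0,1}  +wl: 3,5,7
  step 10. node 1  ⊔preds={0,1,2}  new={0,1,2}  old={0}  +wl: 4
  step 11. node 2  ⊔preds={0,1,2}  new={}  stable
  step 12. node 3  ⊔preds={0,1,2}  new={}  stable
  step 13. node 5  ⊔preds={0,1,2}  new={0,1,2}  stable
  step 14. node 7  ⊔preds={0,1,2}  new={0,1,2}  old={0,1}  +wl: 2
  step 15. node 4  ⊔preds={0,1,2}  new={0,1,2}  old={0,2}  +wl: 0,5
  step 16. node 2  ⊔preds={0,1,2}  new={}  stable
  step 17. node 0  ⊔preds={0,1,2}  new={0,1,2}  stable
  step 18. node 5  ⊔preds={0,1,2}  new={0,1,2}  stable

Least fixpoint reached:
  node 0: {0,1,2}
  node 1: {0,1,2}
  node 2: {}
  node 3: {}
  node 4: {0,1,2}
  node 5: {0,1,2}
  node 6: {0,1}
  node 7: {0,1,2}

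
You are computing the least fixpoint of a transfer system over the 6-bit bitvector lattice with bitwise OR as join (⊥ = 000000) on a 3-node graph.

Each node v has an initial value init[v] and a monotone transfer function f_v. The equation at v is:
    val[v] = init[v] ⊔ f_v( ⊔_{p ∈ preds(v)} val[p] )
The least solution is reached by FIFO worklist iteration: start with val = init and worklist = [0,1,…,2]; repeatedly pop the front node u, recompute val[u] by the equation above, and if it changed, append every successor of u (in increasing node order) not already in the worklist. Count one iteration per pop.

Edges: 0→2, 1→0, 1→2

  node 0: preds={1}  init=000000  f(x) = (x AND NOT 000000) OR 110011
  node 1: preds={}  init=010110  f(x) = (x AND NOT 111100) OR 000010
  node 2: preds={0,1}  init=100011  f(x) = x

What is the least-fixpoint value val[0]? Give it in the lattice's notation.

110111

Iteration log — 3 steps:
  step 1. node 0  ⊔preds=010110  new=110111  old=000000  +wl: 
  step 2. node 1  ⊔preds=000000  new=010110  stable
  step 3. node 2  ⊔preds=110111  new=110111  old=100011  +wl: 

Least fixpoint reached:
  node 0: 110111
  node 1: 010110
  node 2: 110111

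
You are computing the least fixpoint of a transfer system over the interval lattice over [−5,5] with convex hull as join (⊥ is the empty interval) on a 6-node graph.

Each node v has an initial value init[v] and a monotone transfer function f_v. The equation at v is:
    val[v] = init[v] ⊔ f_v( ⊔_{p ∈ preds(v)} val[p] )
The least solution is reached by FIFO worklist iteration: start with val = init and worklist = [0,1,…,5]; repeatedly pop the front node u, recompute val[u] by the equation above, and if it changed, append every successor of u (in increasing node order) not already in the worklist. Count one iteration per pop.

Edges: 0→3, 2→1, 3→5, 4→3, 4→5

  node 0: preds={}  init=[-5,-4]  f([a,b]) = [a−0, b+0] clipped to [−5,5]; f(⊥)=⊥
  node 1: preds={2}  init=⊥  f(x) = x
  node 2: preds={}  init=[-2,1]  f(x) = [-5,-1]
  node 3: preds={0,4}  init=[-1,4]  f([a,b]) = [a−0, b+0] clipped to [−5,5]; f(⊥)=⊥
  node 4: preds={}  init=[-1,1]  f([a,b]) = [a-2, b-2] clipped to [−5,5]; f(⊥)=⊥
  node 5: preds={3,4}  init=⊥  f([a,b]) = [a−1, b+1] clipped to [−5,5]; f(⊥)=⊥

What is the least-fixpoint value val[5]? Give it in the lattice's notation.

Trace (7 dequeues):
  [1] u=0 | in ⊥ | out [-5,-4] | ==
  [2] u=1 | in [-2,1] | out [-2,1] | prev ⊥ | push {}
  [3] u=2 | in ⊥ | out [-5,1] | prev [-2,1] | push {1}
  [4] u=3 | in [-5,1] | out [-5,4] | prev [-1,4] | push {}
  [5] u=4 | in ⊥ | out [-1,1] | ==
  [6] u=5 | in [-5,4] | out [-5,5] | prev ⊥ | push {}
  [7] u=1 | in [-5,1] | out [-5,1] | prev [-2,1] | push {}

Converged values:
  [0] [-5,-4]
  [1] [-5,1]
  [2] [-5,1]
  [3] [-5,4]
  [4] [-1,1]
  [5] [-5,5]

[-5,5]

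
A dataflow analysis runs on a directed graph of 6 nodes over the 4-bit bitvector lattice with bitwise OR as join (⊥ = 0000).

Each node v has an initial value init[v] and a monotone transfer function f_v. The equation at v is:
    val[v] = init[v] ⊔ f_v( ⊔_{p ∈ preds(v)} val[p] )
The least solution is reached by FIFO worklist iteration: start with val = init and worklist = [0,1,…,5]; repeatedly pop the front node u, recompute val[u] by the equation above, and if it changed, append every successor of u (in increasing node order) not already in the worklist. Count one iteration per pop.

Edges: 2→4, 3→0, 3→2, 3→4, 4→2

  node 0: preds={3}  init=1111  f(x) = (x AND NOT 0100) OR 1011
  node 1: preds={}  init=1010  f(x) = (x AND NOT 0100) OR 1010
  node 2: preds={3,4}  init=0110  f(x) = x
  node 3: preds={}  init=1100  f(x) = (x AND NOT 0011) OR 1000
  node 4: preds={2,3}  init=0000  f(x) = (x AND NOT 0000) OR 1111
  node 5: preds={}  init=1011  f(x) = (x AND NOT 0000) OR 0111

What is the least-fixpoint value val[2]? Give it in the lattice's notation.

Trace (8 dequeues):
  [1] u=0 | in 1100 | out 1111 | ==
  [2] u=1 | in 0000 | out 1010 | ==
  [3] u=2 | in 1100 | out 1110 | prev 0110 | push {}
  [4] u=3 | in 0000 | out 1100 | ==
  [5] u=4 | in 1110 | out 1111 | prev 0000 | push {2}
  [6] u=5 | in 0000 | out 1111 | prev 1011 | push {}
  [7] u=2 | in 1111 | out 1111 | prev 1110 | push {4}
  [8] u=4 | in 1111 | out 1111 | ==

Converged values:
  [0] 1111
  [1] 1010
  [2] 1111
  [3] 1100
  [4] 1111
  [5] 1111

1111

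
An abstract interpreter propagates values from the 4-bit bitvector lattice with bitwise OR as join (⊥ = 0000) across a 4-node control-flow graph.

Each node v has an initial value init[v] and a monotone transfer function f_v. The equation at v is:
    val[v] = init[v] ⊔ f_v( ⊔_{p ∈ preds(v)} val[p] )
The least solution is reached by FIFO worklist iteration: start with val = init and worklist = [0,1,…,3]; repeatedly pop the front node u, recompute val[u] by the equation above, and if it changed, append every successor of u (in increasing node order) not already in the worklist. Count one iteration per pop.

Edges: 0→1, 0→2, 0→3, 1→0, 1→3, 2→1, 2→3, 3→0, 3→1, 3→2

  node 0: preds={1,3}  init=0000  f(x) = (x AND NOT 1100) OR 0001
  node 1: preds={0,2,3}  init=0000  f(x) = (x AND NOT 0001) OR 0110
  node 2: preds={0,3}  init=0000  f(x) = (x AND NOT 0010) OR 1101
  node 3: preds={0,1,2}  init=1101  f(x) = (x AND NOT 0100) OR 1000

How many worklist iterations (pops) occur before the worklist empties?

8

Trace (8 dequeues):
  [1] u=0 | in 1101 | out 0001 | prev 0000 | push {}
  [2] u=1 | in 1101 | out 1110 | prev 0000 | push {0}
  [3] u=2 | in 1101 | out 1101 | prev 0000 | push {1}
  [4] u=3 | in 1111 | out 1111 | prev 1101 | push {2}
  [5] u=0 | in 1111 | out 0011 | prev 0001 | push {3}
  [6] u=1 | in 1111 | out 1110 | ==
  [7] u=2 | in 1111 | out 1101 | ==
  [8] u=3 | in 1111 | out 1111 | ==

Converged values:
  [0] 0011
  [1] 1110
  [2] 1101
  [3] 1111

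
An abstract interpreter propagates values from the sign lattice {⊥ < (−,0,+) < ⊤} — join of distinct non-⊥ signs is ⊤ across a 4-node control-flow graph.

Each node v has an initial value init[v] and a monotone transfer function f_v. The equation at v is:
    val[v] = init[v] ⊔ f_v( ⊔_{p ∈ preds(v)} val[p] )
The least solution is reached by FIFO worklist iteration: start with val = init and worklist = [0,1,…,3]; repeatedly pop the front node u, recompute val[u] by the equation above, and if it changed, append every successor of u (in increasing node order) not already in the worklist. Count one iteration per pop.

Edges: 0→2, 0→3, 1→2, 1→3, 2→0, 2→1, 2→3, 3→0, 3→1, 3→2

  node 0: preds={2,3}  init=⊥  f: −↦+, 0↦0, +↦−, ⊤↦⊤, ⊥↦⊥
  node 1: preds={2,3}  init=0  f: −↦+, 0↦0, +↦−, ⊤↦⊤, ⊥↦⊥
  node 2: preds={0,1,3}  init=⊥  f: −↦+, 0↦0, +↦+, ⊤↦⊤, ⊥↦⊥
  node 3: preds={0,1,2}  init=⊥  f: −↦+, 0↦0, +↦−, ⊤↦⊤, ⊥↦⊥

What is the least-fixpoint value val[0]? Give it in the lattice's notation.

0

Iteration log — 8 steps:
  step 1. node 0  ⊔preds=⊥  new=⊥  stable
  step 2. node 1  ⊔preds=⊥  new=0  stable
  step 3. node 2  ⊔preds=0  new=0  old=⊥  +wl: 0,1
  step 4. node 3  ⊔preds=0  new=0  old=⊥  +wl: 2
  step 5. node 0  ⊔preds=0  new=0  old=⊥  +wl: 3
  step 6. node 1  ⊔preds=0  new=0  stable
  step 7. node 2  ⊔preds=0  new=0  stable
  step 8. node 3  ⊔preds=0  new=0  stable

Least fixpoint reached:
  node 0: 0
  node 1: 0
  node 2: 0
  node 3: 0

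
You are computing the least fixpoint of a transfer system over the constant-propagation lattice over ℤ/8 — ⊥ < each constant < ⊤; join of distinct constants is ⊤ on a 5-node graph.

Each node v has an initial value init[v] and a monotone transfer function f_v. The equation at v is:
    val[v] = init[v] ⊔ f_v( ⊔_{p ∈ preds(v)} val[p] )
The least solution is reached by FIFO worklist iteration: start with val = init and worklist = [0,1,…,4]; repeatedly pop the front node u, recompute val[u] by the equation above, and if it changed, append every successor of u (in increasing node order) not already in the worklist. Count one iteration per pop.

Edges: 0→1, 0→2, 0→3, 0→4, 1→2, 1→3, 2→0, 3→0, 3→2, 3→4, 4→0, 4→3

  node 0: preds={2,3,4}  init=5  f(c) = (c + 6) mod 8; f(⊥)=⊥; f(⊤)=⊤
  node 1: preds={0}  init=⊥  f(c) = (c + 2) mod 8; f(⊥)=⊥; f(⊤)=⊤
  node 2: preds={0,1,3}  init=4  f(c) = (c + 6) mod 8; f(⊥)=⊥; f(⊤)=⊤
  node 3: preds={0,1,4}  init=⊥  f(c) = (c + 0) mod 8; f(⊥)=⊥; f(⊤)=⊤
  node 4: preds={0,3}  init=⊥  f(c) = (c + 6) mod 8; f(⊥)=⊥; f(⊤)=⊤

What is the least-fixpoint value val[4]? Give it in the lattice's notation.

⊤

Iteration log — 8 steps:
  step 1. node 0  ⊔preds=4  new=⊤  old=5  +wl: 
  step 2. node 1  ⊔preds=⊤  new=⊤  old=⊥  +wl: 
  step 3. node 2  ⊔preds=⊤  new=⊤  old=4  +wl: 0
  step 4. node 3  ⊔preds=⊤  new=⊤  old=⊥  +wl: 2
  step 5. node 4  ⊔preds=⊤  new=⊤  old=⊥  +wl: 3
  step 6. node 0  ⊔preds=⊤  new=⊤  stable
  step 7. node 2  ⊔preds=⊤  new=⊤  stable
  step 8. node 3  ⊔preds=⊤  new=⊤  stable

Least fixpoint reached:
  node 0: ⊤
  node 1: ⊤
  node 2: ⊤
  node 3: ⊤
  node 4: ⊤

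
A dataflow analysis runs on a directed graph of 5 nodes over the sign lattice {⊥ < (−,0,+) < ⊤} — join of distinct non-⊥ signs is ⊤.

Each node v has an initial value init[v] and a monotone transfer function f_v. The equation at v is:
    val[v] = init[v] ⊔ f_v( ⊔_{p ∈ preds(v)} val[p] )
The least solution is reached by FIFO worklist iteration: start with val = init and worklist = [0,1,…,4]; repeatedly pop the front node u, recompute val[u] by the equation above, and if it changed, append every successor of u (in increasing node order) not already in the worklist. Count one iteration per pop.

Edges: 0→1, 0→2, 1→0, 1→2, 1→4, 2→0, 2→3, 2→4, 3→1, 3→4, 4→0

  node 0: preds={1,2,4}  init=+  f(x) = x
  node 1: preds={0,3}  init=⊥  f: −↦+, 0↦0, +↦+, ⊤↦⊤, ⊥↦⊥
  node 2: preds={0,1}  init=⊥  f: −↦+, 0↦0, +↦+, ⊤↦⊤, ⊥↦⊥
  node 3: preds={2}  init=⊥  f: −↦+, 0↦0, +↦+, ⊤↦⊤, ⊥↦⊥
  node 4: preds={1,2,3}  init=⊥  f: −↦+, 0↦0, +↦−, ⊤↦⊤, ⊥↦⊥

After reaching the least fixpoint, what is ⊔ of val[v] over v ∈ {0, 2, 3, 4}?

Iteration log — 14 steps:
  step 1. node 0  ⊔preds=⊥  new=+  stable
  step 2. node 1  ⊔preds=+  new=+  old=⊥  +wl: 0
  step 3. node 2  ⊔preds=+  new=+  old=⊥  +wl: 
  step 4. node 3  ⊔preds=+  new=+  old=⊥  +wl: 1
  step 5. node 4  ⊔preds=+  new=−  old=⊥  +wl: 
  step 6. node 0  ⊔preds=⊤  new=⊤  old=+  +wl: 2
  step 7. node 1  ⊔preds=⊤  new=⊤  old=+  +wl: 0,4
  step 8. node 2  ⊔preds=⊤  new=⊤  old=+  +wl: 3
  step 9. node 0  ⊔preds=⊤  new=⊤  stable
  step 10. node 4  ⊔preds=⊤  new=⊤  old=−  +wl: 0
  step 11. node 3  ⊔preds=⊤  new=⊤  old=+  +wl: 1,4
  step 12. node 0  ⊔preds=⊤  new=⊤  stable
  step 13. node 1  ⊔preds=⊤  new=⊤  stable
  step 14. node 4  ⊔preds=⊤  new=⊤  stable

Least fixpoint reached:
  node 0: ⊤
  node 1: ⊤
  node 2: ⊤
  node 3: ⊤
  node 4: ⊤

⊤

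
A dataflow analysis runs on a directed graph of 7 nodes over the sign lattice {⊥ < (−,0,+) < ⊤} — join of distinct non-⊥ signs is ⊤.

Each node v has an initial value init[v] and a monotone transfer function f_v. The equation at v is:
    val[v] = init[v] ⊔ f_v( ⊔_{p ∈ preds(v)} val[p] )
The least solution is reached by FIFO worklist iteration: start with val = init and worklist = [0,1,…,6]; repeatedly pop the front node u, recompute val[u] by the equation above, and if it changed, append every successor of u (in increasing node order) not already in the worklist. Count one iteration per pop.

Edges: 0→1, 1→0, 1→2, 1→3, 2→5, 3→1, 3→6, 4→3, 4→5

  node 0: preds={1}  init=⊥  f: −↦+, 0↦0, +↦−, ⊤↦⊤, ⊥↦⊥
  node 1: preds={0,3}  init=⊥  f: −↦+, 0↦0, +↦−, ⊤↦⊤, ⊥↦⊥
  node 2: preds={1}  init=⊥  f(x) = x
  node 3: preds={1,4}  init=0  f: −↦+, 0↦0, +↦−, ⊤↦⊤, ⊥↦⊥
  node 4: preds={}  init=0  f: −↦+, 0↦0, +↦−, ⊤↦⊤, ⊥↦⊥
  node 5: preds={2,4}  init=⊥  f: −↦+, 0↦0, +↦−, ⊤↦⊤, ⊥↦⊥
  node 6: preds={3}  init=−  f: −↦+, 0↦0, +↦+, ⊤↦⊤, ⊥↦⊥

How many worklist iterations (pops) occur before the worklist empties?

Trace (9 dequeues):
  [1] u=0 | in ⊥ | out ⊥ | ==
  [2] u=1 | in 0 | out 0 | prev ⊥ | push {0}
  [3] u=2 | in 0 | out 0 | prev ⊥ | push {}
  [4] u=3 | in 0 | out 0 | ==
  [5] u=4 | in ⊥ | out 0 | ==
  [6] u=5 | in 0 | out 0 | prev ⊥ | push {}
  [7] u=6 | in 0 | out ⊤ | prev − | push {}
  [8] u=0 | in 0 | out 0 | prev ⊥ | push {1}
  [9] u=1 | in 0 | out 0 | ==

Converged values:
  [0] 0
  [1] 0
  [2] 0
  [3] 0
  [4] 0
  [5] 0
  [6] ⊤

9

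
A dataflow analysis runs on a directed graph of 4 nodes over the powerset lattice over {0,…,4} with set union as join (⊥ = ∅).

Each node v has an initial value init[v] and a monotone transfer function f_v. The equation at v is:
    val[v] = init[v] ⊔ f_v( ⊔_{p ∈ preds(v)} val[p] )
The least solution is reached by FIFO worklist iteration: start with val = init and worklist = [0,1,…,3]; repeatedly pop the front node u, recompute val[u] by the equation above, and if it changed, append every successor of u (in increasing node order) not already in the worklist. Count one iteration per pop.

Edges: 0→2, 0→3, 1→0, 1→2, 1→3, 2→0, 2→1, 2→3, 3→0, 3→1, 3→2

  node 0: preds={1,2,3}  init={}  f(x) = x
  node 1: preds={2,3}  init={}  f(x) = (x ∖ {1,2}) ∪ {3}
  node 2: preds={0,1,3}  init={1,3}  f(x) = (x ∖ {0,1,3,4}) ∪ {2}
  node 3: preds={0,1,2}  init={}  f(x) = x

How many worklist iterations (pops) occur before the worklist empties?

8

Worklist (8 pops):
  #1 pop 0: in={1,3} → {1,3} (was {}); enqueue []
  #2 pop 1: in={1,3} → {3} (was {}); enqueue [0]
  #3 pop 2: in={1,3} → {1,2,3} (was {1,3}); enqueue [1]
  #4 pop 3: in={1,2,3} → {1,2,3} (was {}); enqueue [2]
  #5 pop 0: in={1,2,3} → {1,2,3} (was {1,3}); enqueue [3]
  #6 pop 1: in={1,2,3} → {3} (no change)
  #7 pop 2: in={1,2,3} → {1,2,3} (no change)
  #8 pop 3: in={1,2,3} → {1,2,3} (no change)

Fixpoint:
  val[0] = {1,2,3}
  val[1] = {3}
  val[2] = {1,2,3}
  val[3] = {1,2,3}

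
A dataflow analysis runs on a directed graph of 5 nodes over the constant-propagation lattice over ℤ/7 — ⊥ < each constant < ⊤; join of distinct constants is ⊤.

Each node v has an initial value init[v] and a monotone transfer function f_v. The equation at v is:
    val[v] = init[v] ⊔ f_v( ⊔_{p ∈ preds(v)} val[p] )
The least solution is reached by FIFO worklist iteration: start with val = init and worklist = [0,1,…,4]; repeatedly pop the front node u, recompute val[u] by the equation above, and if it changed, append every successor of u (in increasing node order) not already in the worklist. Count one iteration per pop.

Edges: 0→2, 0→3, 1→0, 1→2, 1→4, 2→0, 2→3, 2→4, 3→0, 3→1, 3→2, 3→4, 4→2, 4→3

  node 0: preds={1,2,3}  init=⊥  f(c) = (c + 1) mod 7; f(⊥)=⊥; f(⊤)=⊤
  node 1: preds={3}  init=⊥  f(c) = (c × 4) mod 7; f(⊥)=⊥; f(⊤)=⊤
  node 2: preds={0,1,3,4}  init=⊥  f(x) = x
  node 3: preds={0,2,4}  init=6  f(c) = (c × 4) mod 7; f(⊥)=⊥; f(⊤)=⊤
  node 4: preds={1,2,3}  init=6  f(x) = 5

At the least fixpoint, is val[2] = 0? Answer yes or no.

no

Iteration log — 11 steps:
  step 1. node 0  ⊔preds=6  new=0  old=⊥  +wl: 
  step 2. node 1  ⊔preds=6  new=3  old=⊥  +wl: 0
  step 3. node 2  ⊔preds=⊤  new=⊤  old=⊥  +wl: 
  step 4. node 3  ⊔preds=⊤  new=⊤  old=6  +wl: 1,2
  step 5. node 4  ⊔preds=⊤  new=⊤  old=6  +wl: 3
  step 6. node 0  ⊔preds=⊤  new=⊤  old=0  +wl: 
  step 7. node 1  ⊔preds=⊤  new=⊤  old=3  +wl: 0,4
  step 8. node 2  ⊔preds=⊤  new=⊤  stable
  step 9. node 3  ⊔preds=⊤  new=⊤  stable
  step 10. node 0  ⊔preds=⊤  new=⊤  stable
  step 11. node 4  ⊔preds=⊤  new=⊤  stable

Least fixpoint reached:
  node 0: ⊤
  node 1: ⊤
  node 2: ⊤
  node 3: ⊤
  node 4: ⊤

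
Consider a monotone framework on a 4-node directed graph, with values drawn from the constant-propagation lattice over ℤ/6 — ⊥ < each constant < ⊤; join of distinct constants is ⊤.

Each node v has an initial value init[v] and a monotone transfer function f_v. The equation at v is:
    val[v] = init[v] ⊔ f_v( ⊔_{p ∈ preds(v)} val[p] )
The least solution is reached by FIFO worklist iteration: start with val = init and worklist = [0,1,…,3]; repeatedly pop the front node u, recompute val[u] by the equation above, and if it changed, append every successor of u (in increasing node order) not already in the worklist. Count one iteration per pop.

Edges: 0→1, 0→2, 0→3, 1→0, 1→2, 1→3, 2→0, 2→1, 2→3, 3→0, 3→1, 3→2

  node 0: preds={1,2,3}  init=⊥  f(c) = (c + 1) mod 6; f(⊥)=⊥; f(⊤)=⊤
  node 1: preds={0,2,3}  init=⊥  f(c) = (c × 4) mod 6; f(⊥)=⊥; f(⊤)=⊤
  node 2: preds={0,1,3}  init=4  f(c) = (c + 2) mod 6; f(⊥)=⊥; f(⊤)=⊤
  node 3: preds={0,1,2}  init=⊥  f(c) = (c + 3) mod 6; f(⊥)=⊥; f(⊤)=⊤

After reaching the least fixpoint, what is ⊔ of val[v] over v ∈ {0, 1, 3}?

Trace (8 dequeues):
  [1] u=0 | in 4 | out 5 | prev ⊥ | push {}
  [2] u=1 | in ⊤ | out ⊤ | prev ⊥ | push {0}
  [3] u=2 | in ⊤ | out ⊤ | prev 4 | push {1}
  [4] u=3 | in ⊤ | out ⊤ | prev ⊥ | push {2}
  [5] u=0 | in ⊤ | out ⊤ | prev 5 | push {3}
  [6] u=1 | in ⊤ | out ⊤ | ==
  [7] u=2 | in ⊤ | out ⊤ | ==
  [8] u=3 | in ⊤ | out ⊤ | ==

Converged values:
  [0] ⊤
  [1] ⊤
  [2] ⊤
  [3] ⊤

⊤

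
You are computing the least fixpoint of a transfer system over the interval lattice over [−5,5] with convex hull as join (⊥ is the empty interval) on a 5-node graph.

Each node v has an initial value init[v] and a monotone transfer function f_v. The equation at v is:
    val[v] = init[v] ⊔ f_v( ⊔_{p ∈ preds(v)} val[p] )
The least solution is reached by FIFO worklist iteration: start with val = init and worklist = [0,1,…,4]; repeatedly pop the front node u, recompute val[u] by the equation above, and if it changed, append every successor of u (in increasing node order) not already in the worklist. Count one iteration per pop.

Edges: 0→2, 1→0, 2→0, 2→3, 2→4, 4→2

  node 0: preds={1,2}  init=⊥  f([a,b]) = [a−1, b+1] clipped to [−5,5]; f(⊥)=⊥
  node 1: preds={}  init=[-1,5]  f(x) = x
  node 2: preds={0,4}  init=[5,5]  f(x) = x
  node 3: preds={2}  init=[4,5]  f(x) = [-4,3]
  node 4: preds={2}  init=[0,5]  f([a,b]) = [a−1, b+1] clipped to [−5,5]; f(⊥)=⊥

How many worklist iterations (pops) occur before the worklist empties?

18

Worklist (18 pops):
  #1 pop 0: in=[-1,5] → [-2,5] (was ⊥); enqueue []
  #2 pop 1: in=⊥ → [-1,5] (no change)
  #3 pop 2: in=[-2,5] → [-2,5] (was [5,5]); enqueue [0]
  #4 pop 3: in=[-2,5] → [-4,5] (was [4,5]); enqueue []
  #5 pop 4: in=[-2,5] → [-3,5] (was [0,5]); enqueue [2]
  #6 pop 0: in=[-2,5] → [-3,5] (was [-2,5]); enqueue []
  #7 pop 2: in=[-3,5] → [-3,5] (was [-2,5]); enqueue [0,3,4]
  #8 pop 0: in=[-3,5] → [-4,5] (was [-3,5]); enqueue [2]
  #9 pop 3: in=[-3,5] → [-4,5] (no change)
  #10 pop 4: in=[-3,5] → [-4,5] (was [-3,5]); enqueue []
  #11 pop 2: in=[-4,5] → [-4,5] (was [-3,5]); enqueue [0,3,4]
  #12 pop 0: in=[-4,5] → [-5,5] (was [-4,5]); enqueue [2]
  #13 pop 3: in=[-4,5] → [-4,5] (no change)
  #14 pop 4: in=[-4,5] → [-5,5] (was [-4,5]); enqueue []
  #15 pop 2: in=[-5,5] → [-5,5] (was [-4,5]); enqueue [0,3,4]
  #16 pop 0: in=[-5,5] → [-5,5] (no change)
  #17 pop 3: in=[-5,5] → [-4,5] (no change)
  #18 pop 4: in=[-5,5] → [-5,5] (no change)

Fixpoint:
  val[0] = [-5,5]
  val[1] = [-1,5]
  val[2] = [-5,5]
  val[3] = [-4,5]
  val[4] = [-5,5]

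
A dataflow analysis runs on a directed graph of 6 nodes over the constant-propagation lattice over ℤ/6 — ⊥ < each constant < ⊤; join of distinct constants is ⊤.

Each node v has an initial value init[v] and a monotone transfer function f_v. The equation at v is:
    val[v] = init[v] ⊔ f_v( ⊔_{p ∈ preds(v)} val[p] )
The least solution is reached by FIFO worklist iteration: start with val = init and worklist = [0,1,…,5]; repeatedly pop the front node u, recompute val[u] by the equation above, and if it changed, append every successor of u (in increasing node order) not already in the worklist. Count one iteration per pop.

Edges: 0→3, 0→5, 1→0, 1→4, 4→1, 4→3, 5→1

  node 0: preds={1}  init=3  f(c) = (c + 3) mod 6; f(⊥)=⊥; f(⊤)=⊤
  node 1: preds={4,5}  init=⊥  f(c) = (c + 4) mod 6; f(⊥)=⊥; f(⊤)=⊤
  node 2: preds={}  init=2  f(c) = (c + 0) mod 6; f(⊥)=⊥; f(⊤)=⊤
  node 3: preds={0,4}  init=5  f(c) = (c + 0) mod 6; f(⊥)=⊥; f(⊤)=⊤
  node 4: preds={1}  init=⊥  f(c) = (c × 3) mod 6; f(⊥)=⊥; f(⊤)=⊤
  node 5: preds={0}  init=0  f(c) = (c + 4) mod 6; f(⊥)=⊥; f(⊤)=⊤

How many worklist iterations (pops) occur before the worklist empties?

14

Worklist (14 pops):
  #1 pop 0: in=⊥ → 3 (no change)
  #2 pop 1: in=0 → 4 (was ⊥); enqueue [0]
  #3 pop 2: in=⊥ → 2 (no change)
  #4 pop 3: in=3 → ⊤ (was 5); enqueue []
  #5 pop 4: in=4 → 0 (was ⊥); enqueue [1,3]
  #6 pop 5: in=3 → ⊤ (was 0); enqueue []
  #7 pop 0: in=4 → ⊤ (was 3); enqueue [5]
  #8 pop 1: in=⊤ → ⊤ (was 4); enqueue [0,4]
  #9 pop 3: in=⊤ → ⊤ (no change)
  #10 pop 5: in=⊤ → ⊤ (no change)
  #11 pop 0: in=⊤ → ⊤ (no change)
  #12 pop 4: in=⊤ → ⊤ (was 0); enqueue [1,3]
  #13 pop 1: in=⊤ → ⊤ (no change)
  #14 pop 3: in=⊤ → ⊤ (no change)

Fixpoint:
  val[0] = ⊤
  val[1] = ⊤
  val[2] = 2
  val[3] = ⊤
  val[4] = ⊤
  val[5] = ⊤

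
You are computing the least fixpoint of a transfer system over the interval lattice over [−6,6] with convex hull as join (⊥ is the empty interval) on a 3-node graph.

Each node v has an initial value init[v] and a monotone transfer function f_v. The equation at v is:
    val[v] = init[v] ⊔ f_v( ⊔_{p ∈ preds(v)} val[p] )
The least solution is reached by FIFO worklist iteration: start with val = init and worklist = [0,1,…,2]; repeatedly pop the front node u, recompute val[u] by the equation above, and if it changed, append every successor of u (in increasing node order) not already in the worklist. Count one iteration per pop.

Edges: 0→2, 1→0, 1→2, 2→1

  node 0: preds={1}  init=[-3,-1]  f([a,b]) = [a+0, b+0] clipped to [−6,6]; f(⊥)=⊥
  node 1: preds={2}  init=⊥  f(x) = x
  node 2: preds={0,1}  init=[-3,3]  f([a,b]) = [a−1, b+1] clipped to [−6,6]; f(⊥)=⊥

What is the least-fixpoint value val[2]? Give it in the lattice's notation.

Trace (14 dequeues):
  [1] u=0 | in ⊥ | out [-3,-1] | ==
  [2] u=1 | in [-3,3] | out [-3,3] | prev ⊥ | push {0}
  [3] u=2 | in [-3,3] | out [-4,4] | prev [-3,3] | push {1}
  [4] u=0 | in [-3,3] | out [-3,3] | prev [-3,-1] | push {2}
  [5] u=1 | in [-4,4] | out [-4,4] | prev [-3,3] | push {0}
  [6] u=2 | in [-4,4] | out [-5,5] | prev [-4,4] | push {1}
  [7] u=0 | in [-4,4] | out [-4,4] | prev [-3,3] | push {2}
  [8] u=1 | in [-5,5] | out [-5,5] | prev [-4,4] | push {0}
  [9] u=2 | in [-5,5] | out [-6,6] | prev [-5,5] | push {1}
  [10] u=0 | in [-5,5] | out [-5,5] | prev [-4,4] | push {2}
  [11] u=1 | in [-6,6] | out [-6,6] | prev [-5,5] | push {0}
  [12] u=2 | in [-6,6] | out [-6,6] | ==
  [13] u=0 | in [-6,6] | out [-6,6] | prev [-5,5] | push {2}
  [14] u=2 | in [-6,6] | out [-6,6] | ==

Converged values:
  [0] [-6,6]
  [1] [-6,6]
  [2] [-6,6]

[-6,6]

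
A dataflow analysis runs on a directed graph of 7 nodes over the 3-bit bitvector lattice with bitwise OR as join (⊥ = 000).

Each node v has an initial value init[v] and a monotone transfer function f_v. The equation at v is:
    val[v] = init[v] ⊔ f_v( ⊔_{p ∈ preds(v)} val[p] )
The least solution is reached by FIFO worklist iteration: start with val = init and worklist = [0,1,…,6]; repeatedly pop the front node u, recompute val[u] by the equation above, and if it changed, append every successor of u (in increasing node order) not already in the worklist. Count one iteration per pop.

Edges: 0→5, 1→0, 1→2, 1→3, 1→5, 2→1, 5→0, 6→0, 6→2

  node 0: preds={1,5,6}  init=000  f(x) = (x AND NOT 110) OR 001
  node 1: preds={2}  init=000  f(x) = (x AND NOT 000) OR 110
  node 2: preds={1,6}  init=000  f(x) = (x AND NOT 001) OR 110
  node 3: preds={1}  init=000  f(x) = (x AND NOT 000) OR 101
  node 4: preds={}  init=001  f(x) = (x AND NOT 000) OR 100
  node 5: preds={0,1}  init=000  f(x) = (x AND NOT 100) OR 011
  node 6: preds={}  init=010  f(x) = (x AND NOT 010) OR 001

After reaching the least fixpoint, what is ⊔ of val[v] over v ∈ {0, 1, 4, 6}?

111

Worklist (10 pops):
  #1 pop 0: in=010 → 001 (was 000); enqueue []
  #2 pop 1: in=000 → 110 (was 000); enqueue [0]
  #3 pop 2: in=110 → 110 (was 000); enqueue [1]
  #4 pop 3: in=110 → 111 (was 000); enqueue []
  #5 pop 4: in=000 → 101 (was 001); enqueue []
  #6 pop 5: in=111 → 011 (was 000); enqueue []
  #7 pop 6: in=000 → 011 (was 010); enqueue [2]
  #8 pop 0: in=111 → 001 (no change)
  #9 pop 1: in=110 → 110 (no change)
  #10 pop 2: in=111 → 110 (no change)

Fixpoint:
  val[0] = 001
  val[1] = 110
  val[2] = 110
  val[3] = 111
  val[4] = 101
  val[5] = 011
  val[6] = 011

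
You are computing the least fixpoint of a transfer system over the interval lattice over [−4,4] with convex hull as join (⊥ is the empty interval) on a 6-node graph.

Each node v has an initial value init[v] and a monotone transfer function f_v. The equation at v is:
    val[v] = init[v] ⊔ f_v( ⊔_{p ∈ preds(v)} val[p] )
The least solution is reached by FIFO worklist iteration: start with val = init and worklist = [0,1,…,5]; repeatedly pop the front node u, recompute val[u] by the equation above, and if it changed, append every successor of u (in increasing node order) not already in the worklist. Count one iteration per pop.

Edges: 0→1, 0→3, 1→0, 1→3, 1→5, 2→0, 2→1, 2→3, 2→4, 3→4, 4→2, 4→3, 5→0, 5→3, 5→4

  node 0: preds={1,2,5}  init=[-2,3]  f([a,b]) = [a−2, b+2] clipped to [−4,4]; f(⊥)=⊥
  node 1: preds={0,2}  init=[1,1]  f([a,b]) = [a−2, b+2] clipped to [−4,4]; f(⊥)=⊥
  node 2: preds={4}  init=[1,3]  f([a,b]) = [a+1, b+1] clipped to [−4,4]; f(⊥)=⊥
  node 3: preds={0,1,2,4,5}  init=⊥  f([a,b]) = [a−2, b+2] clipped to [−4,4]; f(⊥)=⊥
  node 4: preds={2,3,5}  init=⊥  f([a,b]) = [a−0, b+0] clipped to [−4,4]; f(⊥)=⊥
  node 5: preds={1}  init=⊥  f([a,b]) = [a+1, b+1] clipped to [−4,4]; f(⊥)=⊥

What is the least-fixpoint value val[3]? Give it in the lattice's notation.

[-4,4]

Iteration log — 12 steps:
  step 1. node 0  ⊔preds=[1,3]  new=[-2,4]  old=[-2,3]  +wl: 
  step 2. node 1  ⊔preds=[-2,4]  new=[-4,4]  old=[1,1]  +wl: 0
  step 3. node 2  ⊔preds=⊥  new=[1,3]  stable
  step 4. node 3  ⊔preds=[-4,4]  new=[-4,4]  old=⊥  +wl: 
  step 5. node 4  ⊔preds=[-4,4]  new=[-4,4]  old=⊥  +wl: 2,3
  step 6. node 5  ⊔preds=[-4,4]  new=[-3,4]  old=⊥  +wl: 4
  step 7. node 0  ⊔preds=[-4,4]  new=[-4,4]  old=[-2,4]  +wl: 1
  step 8. node 2  ⊔preds=[-4,4]  new=[-3,4]  old=[1,3]  +wl: 0
  step 9. node 3  ⊔preds=[-4,4]  new=[-4,4]  stable
  step 10. node 4  ⊔preds=[-4,4]  new=[-4,4]  stable
  step 11. node 1  ⊔preds=[-4,4]  new=[-4,4]  stable
  step 12. node 0  ⊔preds=[-4,4]  new=[-4,4]  stable

Least fixpoint reached:
  node 0: [-4,4]
  node 1: [-4,4]
  node 2: [-3,4]
  node 3: [-4,4]
  node 4: [-4,4]
  node 5: [-3,4]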